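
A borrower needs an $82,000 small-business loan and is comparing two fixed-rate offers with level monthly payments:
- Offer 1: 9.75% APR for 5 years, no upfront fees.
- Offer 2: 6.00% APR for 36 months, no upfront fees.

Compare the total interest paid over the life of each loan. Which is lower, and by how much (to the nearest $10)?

Offer 1: at 9.75% the monthly rate is 0.0081250, so the payment is 82,000 × 0.0081250 / (1 − 1.0081250^−60) = $1,732.19.
Total interest on Offer 1 = 60 × $1,732.19 − $82,000 = $21,931.40.
Offer 2: monthly rate = 6%/12 = 0.0050000; payment = 82,000 × 0.0050000 / (1 − (1+0.0050000)^−36) = $2,494.60.
Total interest on Offer 2 = 36 × $2,494.60 − $82,000 = $7,805.60.
Offer 2 is lower by $14,125.80.

Offer 2 by $14,130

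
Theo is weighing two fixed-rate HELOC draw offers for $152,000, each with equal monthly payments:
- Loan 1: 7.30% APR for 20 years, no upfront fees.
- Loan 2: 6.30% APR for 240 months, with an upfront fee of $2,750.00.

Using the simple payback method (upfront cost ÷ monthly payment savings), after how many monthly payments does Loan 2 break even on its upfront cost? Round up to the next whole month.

31 months

Loan 1: monthly rate = 7.3%/12 = 0.0060833; payment = 152,000 × 0.0060833 / (1 − (1+0.0060833)^−240) = $1,205.98.
Loan 2: at 6.30% the monthly rate is 0.0052500, so the payment is 152,000 × 0.0052500 / (1 − 1.0052500^−240) = $1,115.45.
Monthly savings = $1,205.98 − $1,115.45 = $90.53.
Break-even = $2,750.00 / $90.53 = 30.38 → 31 months.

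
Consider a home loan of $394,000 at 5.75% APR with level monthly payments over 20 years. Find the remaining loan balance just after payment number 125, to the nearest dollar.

$244,134

With monthly rate i = 5.75%/12 = 0.0047917, the balance after k of n payments is P · [(1+i)^n − (1+i)^k] / [(1+i)^n − 1].
(1+0.0047917)^240 = 3.14953103 and (1+0.0047917)^125 = 1.81761990, so the balance is 394,000 × (3.14953103 − 1.81761990) / (3.14953103 − 1) = $244,133.71.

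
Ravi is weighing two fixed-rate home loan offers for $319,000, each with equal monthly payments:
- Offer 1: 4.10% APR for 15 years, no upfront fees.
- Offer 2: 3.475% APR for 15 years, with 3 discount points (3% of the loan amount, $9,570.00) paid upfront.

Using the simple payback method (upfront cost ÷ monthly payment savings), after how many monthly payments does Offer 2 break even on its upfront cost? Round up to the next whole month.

97 months

Offer 1: monthly rate = 4.1%/12 = 0.0034167; payment = 319,000 × 0.0034167 / (1 − (1+0.0034167)^−180) = $2,375.62.
Offer 2: monthly rate = 3.475%/12 = 0.0028958; payment = 319,000 × 0.0028958 / (1 − (1+0.0028958)^−180) = $2,276.56.
Monthly savings = $2,375.62 − $2,276.56 = $99.06.
Break-even = $9,570.00 / $99.06 = 96.61 → 97 months.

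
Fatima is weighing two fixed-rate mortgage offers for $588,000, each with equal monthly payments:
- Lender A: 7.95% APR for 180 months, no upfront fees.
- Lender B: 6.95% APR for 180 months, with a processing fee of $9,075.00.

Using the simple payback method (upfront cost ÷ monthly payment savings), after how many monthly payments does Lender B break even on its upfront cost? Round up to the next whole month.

Lender A: monthly rate = 7.95%/12 = 0.0066250; payment = 588,000 × 0.0066250 / (1 − (1+0.0066250)^−180) = $5,602.27.
Lender B: monthly rate = 6.95%/12 = 0.0057917; payment = 588,000 × 0.0057917 / (1 − (1+0.0057917)^−180) = $5,268.69.
Monthly savings = $5,602.27 − $5,268.69 = $333.58.
Break-even = $9,075.00 / $333.58 = 27.20 → 28 months.

28 months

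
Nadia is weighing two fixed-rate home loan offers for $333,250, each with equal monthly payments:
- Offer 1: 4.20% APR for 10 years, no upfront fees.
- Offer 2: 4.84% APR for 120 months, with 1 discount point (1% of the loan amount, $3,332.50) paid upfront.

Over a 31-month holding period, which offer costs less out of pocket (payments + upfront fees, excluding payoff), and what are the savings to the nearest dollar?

Offer 1: monthly rate = 4.2%/12 = 0.0035000; payment = 333,250 × 0.0035000 / (1 − (1+0.0035000)^−120) = $3,405.76.
Offer 2: monthly rate = 4.84%/12 = 0.0040333; payment = 333,250 × 0.0040333 / (1 − (1+0.0040333)^−120) = $3,508.63.
Over 31 months: Offer 1 costs 31 × $3,405.76 = $105,578.56; Offer 2 costs 31 × $3,508.63 + $3,332.50 = $112,100.03.
Offer 1 is cheaper by $112,100.03 − $105,578.56 = $6,521.47.

Offer 1 by $6,521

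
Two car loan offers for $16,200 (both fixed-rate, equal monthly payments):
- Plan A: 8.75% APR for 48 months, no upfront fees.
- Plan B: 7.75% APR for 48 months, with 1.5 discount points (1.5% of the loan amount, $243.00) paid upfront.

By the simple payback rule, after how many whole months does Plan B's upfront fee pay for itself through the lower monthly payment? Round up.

32 months

Plan A: at 8.75% the monthly rate is 0.0072917, so the payment is 16,200 × 0.0072917 / (1 − 1.0072917^−48) = $401.22.
Plan B: monthly rate = 7.75%/12 = 0.0064583; payment = 16,200 × 0.0064583 / (1 − (1+0.0064583)^−48) = $393.59.
Monthly savings = $401.22 − $393.59 = $7.63.
Break-even = $243.00 / $7.63 = 31.85 → 32 months.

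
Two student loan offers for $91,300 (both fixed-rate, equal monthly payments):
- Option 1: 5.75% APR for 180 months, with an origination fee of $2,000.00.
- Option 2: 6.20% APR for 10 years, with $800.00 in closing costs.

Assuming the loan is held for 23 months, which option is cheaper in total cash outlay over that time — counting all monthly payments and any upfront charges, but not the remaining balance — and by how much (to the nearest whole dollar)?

Option 1: monthly rate = 5.75%/12 = 0.0047917; payment = 91,300 × 0.0047917 / (1 − (1+0.0047917)^−180) = $758.16.
Option 2: at 6.20% the monthly rate is 0.0051667, so the payment is 91,300 × 0.0051667 / (1 − 1.0051667^−120) = $1,022.81.
Over 23 months: Option 1 costs 23 × $758.16 + $2,000.00 = $19,437.68; Option 2 costs 23 × $1,022.81 + $800.00 = $24,324.63.
Option 1 is cheaper by $24,324.63 − $19,437.68 = $4,886.95.

Option 1 by $4,887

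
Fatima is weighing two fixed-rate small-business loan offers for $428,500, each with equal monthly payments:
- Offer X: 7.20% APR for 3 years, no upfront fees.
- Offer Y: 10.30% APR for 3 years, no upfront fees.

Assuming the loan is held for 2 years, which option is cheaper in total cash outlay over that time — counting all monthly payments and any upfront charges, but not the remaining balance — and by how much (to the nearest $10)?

Offer X by $14,800

Offer X: monthly rate = 7.2%/12 = 0.0060000; payment = 428,500 × 0.0060000 / (1 − (1+0.0060000)^−36) = $13,270.05.
Offer Y: at 10.30% the monthly rate is 0.0085833, so the payment is 428,500 × 0.0085833 / (1 − 1.0085833^−36) = $13,886.92.
Over 24 months: Offer X costs 24 × $13,270.05 = $318,481.20; Offer Y costs 24 × $13,886.92 = $333,286.08.
Offer X is cheaper by $333,286.08 − $318,481.20 = $14,804.88.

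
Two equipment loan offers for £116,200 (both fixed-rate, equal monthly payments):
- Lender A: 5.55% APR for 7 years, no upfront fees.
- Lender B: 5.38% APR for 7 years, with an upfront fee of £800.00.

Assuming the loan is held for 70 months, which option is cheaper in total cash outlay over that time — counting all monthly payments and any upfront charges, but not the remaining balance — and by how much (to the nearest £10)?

Lender A: monthly rate = 5.55%/12 = 0.0046250; payment = 116,200 × 0.0046250 / (1 − (1+0.0046250)^−84) = £1,672.56.
Lender B: monthly rate = 5.38%/12 = 0.0044833; payment = 116,200 × 0.0044833 / (1 − (1+0.0044833)^−84) = £1,663.19.
Over 70 months: Lender A costs 70 × £1,672.56 = £117,079.20; Lender B costs 70 × £1,663.19 + £800.00 = £117,223.30.
Lender A is cheaper by £117,223.30 − £117,079.20 = £144.10.

Lender A by £140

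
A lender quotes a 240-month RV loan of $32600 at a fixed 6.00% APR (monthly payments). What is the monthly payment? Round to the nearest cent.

$233.56

Monthly rate = 6%/12 = 0.0050000; payment = 32,600 × 0.0050000 / (1 − (1+0.0050000)^−240) = $233.56.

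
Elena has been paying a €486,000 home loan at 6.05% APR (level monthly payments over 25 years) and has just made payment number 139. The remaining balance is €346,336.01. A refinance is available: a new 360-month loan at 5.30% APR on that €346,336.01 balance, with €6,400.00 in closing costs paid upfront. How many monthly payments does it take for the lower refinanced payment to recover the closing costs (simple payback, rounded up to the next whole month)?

6 months

Current payment = 486,000 × 6.05%/12 / (1 − (1+0.0050417)^−300) = €3,146.18.
Refinanced payment = 346,336.01 × 0.0044167 / (1 − (1+0.0044167)^−360) = €1,923.22.
Monthly savings = €3,146.18 − €1,923.22 = €1,222.96.
Break-even = €6,400.00 / €1,222.96 = 5.23 → 6 months.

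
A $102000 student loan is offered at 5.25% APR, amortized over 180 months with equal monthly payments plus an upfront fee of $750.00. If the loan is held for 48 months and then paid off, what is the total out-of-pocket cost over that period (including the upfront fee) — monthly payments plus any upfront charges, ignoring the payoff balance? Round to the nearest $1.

$40,108

At 5.25% the monthly rate is 0.0043750, so the payment is 102,000 × 0.0043750 / (1 − 1.0043750^−180) = $819.96.
Total outlay = 48 × $819.96 + $750.00 = $40,108.08.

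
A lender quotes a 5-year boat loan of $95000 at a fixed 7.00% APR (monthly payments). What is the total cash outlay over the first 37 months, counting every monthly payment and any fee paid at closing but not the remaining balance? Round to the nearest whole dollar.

Monthly rate = 7%/12 = 0.0058333; payment = 95,000 × 0.0058333 / (1 − (1+0.0058333)^−60) = $1,881.11.
Total outlay = 37 × $1,881.11 = $69,601.07.

$69,601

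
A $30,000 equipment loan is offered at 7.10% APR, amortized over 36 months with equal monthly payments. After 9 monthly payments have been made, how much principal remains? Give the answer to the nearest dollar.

$23,086

With monthly rate i = 7.1%/12 = 0.0059167, the balance after k of n payments is P · [(1+i)^n − (1+i)^k] / [(1+i)^n − 1].
(1+0.0059167)^36 = 1.23660825 and (1+0.0059167)^9 = 1.05452780, so the balance is 30,000 × (1.23660825 − 1.05452780) / (1.23660825 − 1) = $23,086.32.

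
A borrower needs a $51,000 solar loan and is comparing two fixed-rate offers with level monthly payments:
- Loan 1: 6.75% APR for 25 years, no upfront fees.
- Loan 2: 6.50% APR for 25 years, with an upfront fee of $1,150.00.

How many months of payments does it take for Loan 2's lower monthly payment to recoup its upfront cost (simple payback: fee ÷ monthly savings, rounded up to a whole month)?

Loan 1: monthly rate = 6.75%/12 = 0.0056250; payment = 51,000 × 0.0056250 / (1 − (1+0.0056250)^−300) = $352.36.
Loan 2: at 6.50% the monthly rate is 0.0054167, so the payment is 51,000 × 0.0054167 / (1 − 1.0054167^−300) = $344.36.
Monthly savings = $352.36 − $344.36 = $8.00.
Break-even = $1,150.00 / $8.00 = 143.75 → 144 months.

144 months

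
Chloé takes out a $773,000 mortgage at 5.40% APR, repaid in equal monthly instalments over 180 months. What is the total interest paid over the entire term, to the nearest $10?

$356,520

At 5.40% the monthly rate is 0.0045000, so the payment is 773,000 × 0.0045000 / (1 − 1.0045000^−180) = $6,275.11.
Total paid = 180 × $6,275.11 = $1,129,519.80; interest = $1,129,519.80 − $773,000 = $356,519.80.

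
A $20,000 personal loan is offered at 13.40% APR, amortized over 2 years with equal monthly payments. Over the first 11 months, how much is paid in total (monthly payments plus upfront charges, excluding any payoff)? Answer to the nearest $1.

At 13.40% the monthly rate is 0.0111667, so the payment is 20,000 × 0.0111667 / (1 − 1.0111667^−24) = $954.60.
Total outlay = 11 × $954.60 = $10,500.60.

$10,501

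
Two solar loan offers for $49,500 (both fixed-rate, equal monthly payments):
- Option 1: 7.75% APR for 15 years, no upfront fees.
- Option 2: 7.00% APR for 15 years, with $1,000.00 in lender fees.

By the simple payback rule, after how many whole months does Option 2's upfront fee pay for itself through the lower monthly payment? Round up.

Option 1: at 7.75% the monthly rate is 0.0064583, so the payment is 49,500 × 0.0064583 / (1 − 1.0064583^−180) = $465.93.
Option 2: at 7.00% the monthly rate is 0.0058333, so the payment is 49,500 × 0.0058333 / (1 − 1.0058333^−180) = $444.92.
Monthly savings = $465.93 − $444.92 = $21.01.
Break-even = $1,000.00 / $21.01 = 47.60 → 48 months.

48 months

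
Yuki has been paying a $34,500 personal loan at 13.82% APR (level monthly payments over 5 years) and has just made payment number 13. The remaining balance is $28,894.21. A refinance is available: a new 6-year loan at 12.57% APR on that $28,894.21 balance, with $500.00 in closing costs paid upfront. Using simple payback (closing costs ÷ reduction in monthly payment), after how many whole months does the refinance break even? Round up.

Current payment = 34,500 × 13.82%/12 / (1 − (1+0.0115167)^−60) = $799.54.
Refinanced payment = 28,894.21 × 0.0104750 / (1 − (1+0.0104750)^−72) = $573.49.
Monthly savings = $799.54 − $573.49 = $226.05.
Break-even = $500.00 / $226.05 = 2.21 → 3 months.

3 months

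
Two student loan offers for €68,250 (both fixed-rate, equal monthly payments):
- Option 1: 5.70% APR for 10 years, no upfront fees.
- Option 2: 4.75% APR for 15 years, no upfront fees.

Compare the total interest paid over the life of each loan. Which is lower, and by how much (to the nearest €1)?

Option 1: at 5.70% the monthly rate is 0.0047500, so the payment is 68,250 × 0.0047500 / (1 − 1.0047500^−120) = €747.47.
Total interest on Option 1 = 120 × €747.47 − €68,250 = €21,446.40.
Option 2: at 4.75% the monthly rate is 0.0039583, so the payment is 68,250 × 0.0039583 / (1 − 1.0039583^−180) = €530.87.
Total interest on Option 2 = 180 × €530.87 − €68,250 = €27,306.60.
Option 1 is lower by €5,860.20.

Option 1 by €5,860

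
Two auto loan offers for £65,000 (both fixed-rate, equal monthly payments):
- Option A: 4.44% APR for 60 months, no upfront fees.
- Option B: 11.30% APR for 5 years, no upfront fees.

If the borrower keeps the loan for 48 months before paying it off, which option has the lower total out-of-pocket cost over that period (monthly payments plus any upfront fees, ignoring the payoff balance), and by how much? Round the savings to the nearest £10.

Option A: at 4.44% the monthly rate is 0.0037000, so the payment is 65,000 × 0.0037000 / (1 − 1.0037000^−60) = £1,210.02.
Option B: at 11.30% the monthly rate is 0.0094167, so the payment is 65,000 × 0.0094167 / (1 − 1.0094167^−60) = £1,423.00.
Over 48 months: Option A costs 48 × £1,210.02 = £58,080.96; Option B costs 48 × £1,423.00 = £68,304.00.
Option A is cheaper by £68,304.00 − £58,080.96 = £10,223.04.

Option A by £10,220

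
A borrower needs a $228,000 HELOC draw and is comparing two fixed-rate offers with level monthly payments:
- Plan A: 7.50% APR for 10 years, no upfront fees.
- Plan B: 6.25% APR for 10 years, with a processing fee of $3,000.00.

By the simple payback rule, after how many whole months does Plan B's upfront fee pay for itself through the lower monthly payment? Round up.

Plan A: monthly rate = 7.5%/12 = 0.0062500; payment = 228,000 × 0.0062500 / (1 − (1+0.0062500)^−120) = $2,706.40.
Plan B: at 6.25% the monthly rate is 0.0052083, so the payment is 228,000 × 0.0052083 / (1 − 1.0052083^−120) = $2,559.99.
Monthly savings = $2,706.40 − $2,559.99 = $146.41.
Break-even = $3,000.00 / $146.41 = 20.49 → 21 months.

21 months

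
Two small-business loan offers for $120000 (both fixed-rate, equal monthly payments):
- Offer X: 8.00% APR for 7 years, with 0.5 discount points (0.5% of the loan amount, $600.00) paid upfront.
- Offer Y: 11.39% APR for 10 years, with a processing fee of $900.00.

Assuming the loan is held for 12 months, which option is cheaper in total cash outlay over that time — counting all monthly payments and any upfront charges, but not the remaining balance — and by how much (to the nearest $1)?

Offer X: monthly rate = 8%/12 = 0.0066667; payment = 120,000 × 0.0066667 / (1 − (1+0.0066667)^−84) = $1,870.35.
Offer Y: monthly rate = 11.39%/12 = 0.0094917; payment = 120,000 × 0.0094917 / (1 − (1+0.0094917)^−120) = $1,679.60.
Over 12 months: Offer X costs 12 × $1,870.35 + $600.00 = $23,044.20; Offer Y costs 12 × $1,679.60 + $900.00 = $21,055.20.
Offer Y is cheaper by $23,044.20 − $21,055.20 = $1,989.00.

Offer Y by $1,989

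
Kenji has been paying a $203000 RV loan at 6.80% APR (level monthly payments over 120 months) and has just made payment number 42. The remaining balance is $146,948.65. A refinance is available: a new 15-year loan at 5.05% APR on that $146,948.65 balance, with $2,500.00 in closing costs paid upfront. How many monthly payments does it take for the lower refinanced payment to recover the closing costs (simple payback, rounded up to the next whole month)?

Current payment = 203,000 × 6.8%/12 / (1 − (1+0.0056667)^−120) = $2,336.13.
Refinanced payment = 146,948.65 × 0.0042083 / (1 − (1+0.0042083)^−180) = $1,165.89.
Monthly savings = $2,336.13 − $1,165.89 = $1,170.24.
Break-even = $2,500.00 / $1,170.24 = 2.14 → 3 months.

3 months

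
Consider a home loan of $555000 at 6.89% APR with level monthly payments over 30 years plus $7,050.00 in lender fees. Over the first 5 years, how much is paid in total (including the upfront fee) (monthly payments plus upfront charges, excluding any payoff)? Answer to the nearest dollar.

At 6.89% the monthly rate is 0.0057417, so the payment is 555,000 × 0.0057417 / (1 − 1.0057417^−360) = $3,651.52.
Total outlay = 60 × $3,651.52 + $7,050.00 = $226,141.20.

$226,141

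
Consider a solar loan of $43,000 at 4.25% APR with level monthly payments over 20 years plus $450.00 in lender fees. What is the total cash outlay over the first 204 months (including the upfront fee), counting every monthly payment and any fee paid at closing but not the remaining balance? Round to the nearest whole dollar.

Monthly rate = 4.25%/12 = 0.0035417; payment = 43,000 × 0.0035417 / (1 − (1+0.0035417)^−240) = $266.27.
Total outlay = 204 × $266.27 + $450.00 = $54,769.08.

$54,769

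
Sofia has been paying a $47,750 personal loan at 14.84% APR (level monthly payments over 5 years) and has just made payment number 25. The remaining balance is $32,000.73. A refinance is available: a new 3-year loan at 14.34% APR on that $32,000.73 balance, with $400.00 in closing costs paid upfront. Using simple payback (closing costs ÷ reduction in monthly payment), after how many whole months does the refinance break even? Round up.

Current payment = 47,750 × 14.84%/12 / (1 − (1+0.0123667)^−60) = $1,131.96.
Refinanced payment = 32,000.73 × 0.0119500 / (1 − (1+0.0119500)^−36) = $1,099.00.
Monthly savings = $1,131.96 − $1,099.00 = $32.96.
Break-even = $400.00 / $32.96 = 12.14 → 13 months.

13 months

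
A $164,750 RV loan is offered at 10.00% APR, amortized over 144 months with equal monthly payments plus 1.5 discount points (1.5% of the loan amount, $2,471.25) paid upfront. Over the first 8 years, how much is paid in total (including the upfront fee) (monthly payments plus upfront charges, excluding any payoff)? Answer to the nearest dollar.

At 10.00% the monthly rate is 0.0083333, so the payment is 164,750 × 0.0083333 / (1 − 1.0083333^−144) = $1,968.89.
Total outlay = 96 × $1,968.89 + $2,471.25 = $191,484.69.

$191,485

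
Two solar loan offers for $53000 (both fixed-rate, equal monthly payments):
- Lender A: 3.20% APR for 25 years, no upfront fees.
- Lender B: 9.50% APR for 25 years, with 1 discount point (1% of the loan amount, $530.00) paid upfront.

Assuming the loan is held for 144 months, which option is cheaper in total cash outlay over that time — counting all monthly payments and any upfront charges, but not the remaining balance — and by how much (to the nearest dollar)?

Lender A by $30,220

Lender A: at 3.20% the monthly rate is 0.0026667, so the payment is 53,000 × 0.0026667 / (1 − 1.0026667^−300) = $256.88.
Lender B: at 9.50% the monthly rate is 0.0079167, so the payment is 53,000 × 0.0079167 / (1 − 1.0079167^−300) = $463.06.
Over 144 months: Lender A costs 144 × $256.88 = $36,990.72; Lender B costs 144 × $463.06 + $530.00 = $67,210.64.
Lender A is cheaper by $67,210.64 − $36,990.72 = $30,219.92.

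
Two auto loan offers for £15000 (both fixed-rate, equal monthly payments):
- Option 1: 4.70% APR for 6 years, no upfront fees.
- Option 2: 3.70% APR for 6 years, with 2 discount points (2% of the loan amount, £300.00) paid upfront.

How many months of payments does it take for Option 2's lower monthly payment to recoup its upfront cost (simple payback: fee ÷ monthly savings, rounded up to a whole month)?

44 months

Option 1: monthly rate = 4.7%/12 = 0.0039167; payment = 15,000 × 0.0039167 / (1 − (1+0.0039167)^−72) = £239.49.
Option 2: at 3.70% the monthly rate is 0.0030833, so the payment is 15,000 × 0.0030833 / (1 − 1.0030833^−72) = £232.63.
Monthly savings = £239.49 − £232.63 = £6.86.
Break-even = £300.00 / £6.86 = 43.73 → 44 months.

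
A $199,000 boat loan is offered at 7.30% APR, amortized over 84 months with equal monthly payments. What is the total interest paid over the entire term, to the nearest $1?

$55,748

At 7.30% the monthly rate is 0.0060833, so the payment is 199,000 × 0.0060833 / (1 − 1.0060833^−84) = $3,032.71.
Total paid = 84 × $3,032.71 = $254,747.64; interest = $254,747.64 − $199,000 = $55,747.64.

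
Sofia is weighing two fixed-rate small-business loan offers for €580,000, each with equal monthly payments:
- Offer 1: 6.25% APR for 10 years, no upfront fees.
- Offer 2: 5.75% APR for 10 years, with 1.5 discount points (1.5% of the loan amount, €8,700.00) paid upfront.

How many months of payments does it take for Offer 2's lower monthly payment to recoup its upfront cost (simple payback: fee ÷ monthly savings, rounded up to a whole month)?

Offer 1: monthly rate = 6.25%/12 = 0.0052083; payment = 580,000 × 0.0052083 / (1 − (1+0.0052083)^−120) = €6,512.25.
Offer 2: at 5.75% the monthly rate is 0.0047917, so the payment is 580,000 × 0.0047917 / (1 − 1.0047917^−120) = €6,366.61.
Monthly savings = €6,512.25 − €6,366.61 = €145.64.
Break-even = €8,700.00 / €145.64 = 59.74 → 60 months.

60 months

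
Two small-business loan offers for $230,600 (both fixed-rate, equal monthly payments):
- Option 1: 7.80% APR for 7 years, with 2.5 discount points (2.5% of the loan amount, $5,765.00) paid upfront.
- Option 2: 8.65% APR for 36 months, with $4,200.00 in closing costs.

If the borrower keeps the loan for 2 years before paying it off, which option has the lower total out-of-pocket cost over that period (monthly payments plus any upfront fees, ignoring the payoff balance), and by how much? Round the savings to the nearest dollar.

Option 1 by $87,817

Option 1: at 7.80% the monthly rate is 0.0065000, so the payment is 230,600 × 0.0065000 / (1 − 1.0065000^−84) = $3,571.25.
Option 2: monthly rate = 8.65%/12 = 0.0072083; payment = 230,600 × 0.0072083 / (1 − (1+0.0072083)^−36) = $7,295.51.
Over 24 months: Option 1 costs 24 × $3,571.25 + $5,765.00 = $91,475.00; Option 2 costs 24 × $7,295.51 + $4,200.00 = $179,292.24.
Option 1 is cheaper by $179,292.24 − $91,475.00 = $87,817.24.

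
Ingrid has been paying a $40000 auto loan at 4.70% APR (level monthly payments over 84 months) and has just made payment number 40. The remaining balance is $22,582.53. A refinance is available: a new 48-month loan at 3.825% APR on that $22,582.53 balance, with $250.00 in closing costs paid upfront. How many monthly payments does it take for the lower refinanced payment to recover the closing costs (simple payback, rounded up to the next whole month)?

Current payment = 40,000 × 4.7%/12 / (1 − (1+0.0039167)^−84) = $559.73.
Refinanced payment = 22,582.53 × 0.0031875 / (1 − (1+0.0031875)^−48) = $508.13.
Monthly savings = $559.73 − $508.13 = $51.60.
Break-even = $250.00 / $51.60 = 4.84 → 5 months.

5 months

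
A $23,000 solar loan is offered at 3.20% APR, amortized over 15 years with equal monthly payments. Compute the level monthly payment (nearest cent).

$161.06

At 3.20% the monthly rate is 0.0026667, so the payment is 23,000 × 0.0026667 / (1 − 1.0026667^−180) = $161.06.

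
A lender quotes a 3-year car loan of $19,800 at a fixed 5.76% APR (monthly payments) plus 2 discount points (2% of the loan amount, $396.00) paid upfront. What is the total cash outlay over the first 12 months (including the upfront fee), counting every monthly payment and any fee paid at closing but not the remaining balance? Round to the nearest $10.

$7,600

At 5.76% the monthly rate is 0.0048000, so the payment is 19,800 × 0.0048000 / (1 − 1.0048000^−36) = $600.20.
Total outlay = 12 × $600.20 + $396.00 = $7,598.40.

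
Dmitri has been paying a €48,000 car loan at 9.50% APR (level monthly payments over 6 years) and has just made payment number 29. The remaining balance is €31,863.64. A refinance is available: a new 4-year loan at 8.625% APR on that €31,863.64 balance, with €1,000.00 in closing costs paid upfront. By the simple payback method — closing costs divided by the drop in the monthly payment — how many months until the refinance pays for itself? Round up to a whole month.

12 months

Current payment = 48,000 × 9.5%/12 / (1 − (1+0.0079167)^−72) = €877.19.
Refinanced payment = 31,863.64 × 0.0071875 / (1 − (1+0.0071875)^−48) = €787.27.
Monthly savings = €877.19 − €787.27 = €89.92.
Break-even = €1,000.00 / €89.92 = 11.12 → 12 months.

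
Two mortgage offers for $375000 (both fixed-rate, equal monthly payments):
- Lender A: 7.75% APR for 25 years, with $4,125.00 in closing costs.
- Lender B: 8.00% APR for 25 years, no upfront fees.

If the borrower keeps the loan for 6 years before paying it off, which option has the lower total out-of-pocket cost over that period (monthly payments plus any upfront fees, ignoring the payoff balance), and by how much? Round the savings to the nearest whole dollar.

Lender A: at 7.75% the monthly rate is 0.0064583, so the payment is 375,000 × 0.0064583 / (1 − 1.0064583^−300) = $2,832.48.
Lender B: at 8.00% the monthly rate is 0.0066667, so the payment is 375,000 × 0.0066667 / (1 − 1.0066667^−300) = $2,894.31.
Over 72 months: Lender A costs 72 × $2,832.48 + $4,125.00 = $208,063.56; Lender B costs 72 × $2,894.31 = $208,390.32.
Lender A is cheaper by $208,390.32 − $208,063.56 = $326.76.

Lender A by $327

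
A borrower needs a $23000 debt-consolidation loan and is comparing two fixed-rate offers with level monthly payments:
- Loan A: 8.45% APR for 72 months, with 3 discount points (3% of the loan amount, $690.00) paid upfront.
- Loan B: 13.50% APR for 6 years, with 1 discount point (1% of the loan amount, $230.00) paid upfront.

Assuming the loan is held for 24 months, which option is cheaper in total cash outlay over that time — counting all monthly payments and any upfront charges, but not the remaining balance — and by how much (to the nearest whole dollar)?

Loan A by $967

Loan A: at 8.45% the monthly rate is 0.0070417, so the payment is 23,000 × 0.0070417 / (1 − 1.0070417^−72) = $408.34.
Loan B: at 13.50% the monthly rate is 0.0112500, so the payment is 23,000 × 0.0112500 / (1 − 1.0112500^−72) = $467.80.
Over 24 months: Loan A costs 24 × $408.34 + $690.00 = $10,490.16; Loan B costs 24 × $467.80 + $230.00 = $11,457.20.
Loan A is cheaper by $11,457.20 − $10,490.16 = $967.04.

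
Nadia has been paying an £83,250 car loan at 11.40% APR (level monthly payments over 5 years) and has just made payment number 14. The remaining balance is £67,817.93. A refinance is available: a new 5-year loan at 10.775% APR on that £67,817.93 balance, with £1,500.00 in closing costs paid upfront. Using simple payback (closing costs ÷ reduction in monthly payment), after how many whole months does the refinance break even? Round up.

Current payment = 83,250 × 11.4%/12 / (1 − (1+0.0095000)^−60) = £1,826.71.
Refinanced payment = 67,817.93 × 0.0089792 / (1 − (1+0.0089792)^−60) = £1,466.93.
Monthly savings = £1,826.71 − £1,466.93 = £359.78.
Break-even = £1,500.00 / £359.78 = 4.17 → 5 months.

5 months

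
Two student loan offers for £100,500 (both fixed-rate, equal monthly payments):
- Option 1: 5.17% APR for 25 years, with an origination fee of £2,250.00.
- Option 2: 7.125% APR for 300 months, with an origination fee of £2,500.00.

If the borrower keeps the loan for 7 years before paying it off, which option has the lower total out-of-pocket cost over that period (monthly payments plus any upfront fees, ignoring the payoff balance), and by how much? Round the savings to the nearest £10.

Option 1 by £10,400

Option 1: monthly rate = 5.17%/12 = 0.0043083; payment = 100,500 × 0.0043083 / (1 − (1+0.0043083)^−300) = £597.51.
Option 2: monthly rate = 7.125%/12 = 0.0059375; payment = 100,500 × 0.0059375 / (1 − (1+0.0059375)^−300) = £718.35.
Over 84 months: Option 1 costs 84 × £597.51 + £2,250.00 = £52,440.84; Option 2 costs 84 × £718.35 + £2,500.00 = £62,841.40.
Option 1 is cheaper by £62,841.40 − £52,440.84 = £10,400.56.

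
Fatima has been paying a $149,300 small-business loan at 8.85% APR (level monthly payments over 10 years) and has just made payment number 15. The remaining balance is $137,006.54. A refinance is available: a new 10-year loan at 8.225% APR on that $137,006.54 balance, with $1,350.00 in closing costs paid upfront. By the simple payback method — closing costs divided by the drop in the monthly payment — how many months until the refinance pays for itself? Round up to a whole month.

7 months

Current payment = 149,300 × 8.85%/12 / (1 − (1+0.0073750)^−120) = $1,879.17.
Refinanced payment = 137,006.54 × 0.0068542 / (1 − (1+0.0068542)^−120) = $1,678.60.
Monthly savings = $1,879.17 − $1,678.60 = $200.57.
Break-even = $1,350.00 / $200.57 = 6.73 → 7 months.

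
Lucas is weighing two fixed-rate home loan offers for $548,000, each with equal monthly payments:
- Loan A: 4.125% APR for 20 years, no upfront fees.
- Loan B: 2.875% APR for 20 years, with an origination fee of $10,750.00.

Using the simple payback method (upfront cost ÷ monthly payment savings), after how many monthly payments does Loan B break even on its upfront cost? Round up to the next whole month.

Loan A: at 4.125% the monthly rate is 0.0034375, so the payment is 548,000 × 0.0034375 / (1 − 1.0034375^−240) = $3,356.98.
Loan B: at 2.875% the monthly rate is 0.0023958, so the payment is 548,000 × 0.0023958 / (1 − 1.0023958^−240) = $3,005.02.
Monthly savings = $3,356.98 − $3,005.02 = $351.96.
Break-even = $10,750.00 / $351.96 = 30.54 → 31 months.

31 months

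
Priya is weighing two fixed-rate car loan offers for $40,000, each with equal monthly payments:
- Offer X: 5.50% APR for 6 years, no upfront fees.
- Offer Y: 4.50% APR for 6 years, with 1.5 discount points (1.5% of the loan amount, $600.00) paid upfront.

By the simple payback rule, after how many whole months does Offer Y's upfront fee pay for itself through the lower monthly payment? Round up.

33 months

Offer X: at 5.50% the monthly rate is 0.0045833, so the payment is 40,000 × 0.0045833 / (1 − 1.0045833^−72) = $653.52.
Offer Y: at 4.50% the monthly rate is 0.0037500, so the payment is 40,000 × 0.0037500 / (1 − 1.0037500^−72) = $634.96.
Monthly savings = $653.52 − $634.96 = $18.56.
Break-even = $600.00 / $18.56 = 32.33 → 33 months.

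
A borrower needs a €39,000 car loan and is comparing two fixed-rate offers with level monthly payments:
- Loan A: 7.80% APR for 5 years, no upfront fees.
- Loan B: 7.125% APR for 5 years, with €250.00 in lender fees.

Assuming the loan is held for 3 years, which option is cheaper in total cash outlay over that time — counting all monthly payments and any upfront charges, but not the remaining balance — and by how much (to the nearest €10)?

Loan A: monthly rate = 7.8%/12 = 0.0065000; payment = 39,000 × 0.0065000 / (1 − (1+0.0065000)^−60) = €787.05.
Loan B: monthly rate = 7.125%/12 = 0.0059375; payment = 39,000 × 0.0059375 / (1 − (1+0.0059375)^−60) = €774.55.
Over 36 months: Loan A costs 36 × €787.05 = €28,333.80; Loan B costs 36 × €774.55 + €250.00 = €28,133.80.
Loan B is cheaper by €28,333.80 − €28,133.80 = €200.00.

Loan B by €200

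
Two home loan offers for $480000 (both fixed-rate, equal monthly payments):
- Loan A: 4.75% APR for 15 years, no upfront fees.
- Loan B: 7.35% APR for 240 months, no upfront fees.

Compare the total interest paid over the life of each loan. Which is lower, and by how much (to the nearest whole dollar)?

Loan A by $245,459

Loan A: monthly rate = 4.75%/12 = 0.0039583; payment = 480,000 × 0.0039583 / (1 − (1+0.0039583)^−180) = $3,733.59.
Total interest on Loan A = 180 × $3,733.59 − $480,000 = $192,046.20.
Loan B: at 7.35% the monthly rate is 0.0061250, so the payment is 480,000 × 0.0061250 / (1 − 1.0061250^−240) = $3,822.94.
Total interest on Loan B = 240 × $3,822.94 − $480,000 = $437,505.60.
Loan A is lower by $245,459.40.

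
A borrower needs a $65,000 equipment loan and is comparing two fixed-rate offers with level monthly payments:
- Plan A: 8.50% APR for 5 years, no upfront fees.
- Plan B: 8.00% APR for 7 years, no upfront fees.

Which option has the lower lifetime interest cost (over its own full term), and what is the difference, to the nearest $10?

Plan A: monthly rate = 8.5%/12 = 0.0070833; payment = 65,000 × 0.0070833 / (1 − (1+0.0070833)^−60) = $1,333.57.
Total interest on Plan A = 60 × $1,333.57 − $65,000 = $15,014.20.
Plan B: monthly rate = 8%/12 = 0.0066667; payment = 65,000 × 0.0066667 / (1 − (1+0.0066667)^−84) = $1,013.10.
Total interest on Plan B = 84 × $1,013.10 − $65,000 = $20,100.40.
Plan A is lower by $5,086.20.

Plan A by $5,090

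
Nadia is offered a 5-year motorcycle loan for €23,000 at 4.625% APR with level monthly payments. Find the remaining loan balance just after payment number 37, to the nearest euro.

€9,449

With monthly rate i = 4.625%/12 = 0.0038542, the balance after k of n payments is P · [(1+i)^n − (1+i)^k] / [(1+i)^n − 1].
(1+0.0038542)^60 = 1.25961423 and (1+0.0038542)^37 = 1.15295713, so the balance is 23,000 × (1.25961423 − 1.15295713) / (1.25961423 − 1) = €9,449.07.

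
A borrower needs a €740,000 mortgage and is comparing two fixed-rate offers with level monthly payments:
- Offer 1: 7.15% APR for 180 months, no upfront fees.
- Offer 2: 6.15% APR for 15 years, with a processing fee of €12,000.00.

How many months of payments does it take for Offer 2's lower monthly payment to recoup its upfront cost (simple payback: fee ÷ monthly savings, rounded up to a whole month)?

30 months

Offer 1: at 7.15% the monthly rate is 0.0059583, so the payment is 740,000 × 0.0059583 / (1 − 1.0059583^−180) = €6,713.54.
Offer 2: monthly rate = 6.15%/12 = 0.0051250; payment = 740,000 × 0.0051250 / (1 − (1+0.0051250)^−180) = €6,304.67.
Monthly savings = €6,713.54 − €6,304.67 = €408.87.
Break-even = €12,000.00 / €408.87 = 29.35 → 30 months.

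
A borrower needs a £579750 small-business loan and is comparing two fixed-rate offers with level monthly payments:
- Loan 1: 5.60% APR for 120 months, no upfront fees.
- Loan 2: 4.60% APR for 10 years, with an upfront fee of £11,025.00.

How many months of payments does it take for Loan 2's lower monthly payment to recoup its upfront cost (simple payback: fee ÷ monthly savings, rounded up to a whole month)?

Loan 1: at 5.60% the monthly rate is 0.0046667, so the payment is 579,750 × 0.0046667 / (1 − 1.0046667^−120) = £6,320.58.
Loan 2: at 4.60% the monthly rate is 0.0038333, so the payment is 579,750 × 0.0038333 / (1 − 1.0038333^−120) = £6,036.42.
Monthly savings = £6,320.58 − £6,036.42 = £284.16.
Break-even = £11,025.00 / £284.16 = 38.80 → 39 months.

39 months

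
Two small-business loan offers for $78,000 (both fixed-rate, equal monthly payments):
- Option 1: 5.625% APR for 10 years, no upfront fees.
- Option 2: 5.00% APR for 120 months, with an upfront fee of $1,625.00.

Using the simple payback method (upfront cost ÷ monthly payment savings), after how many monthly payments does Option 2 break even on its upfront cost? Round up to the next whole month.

68 months

Option 1: monthly rate = 5.625%/12 = 0.0046875; payment = 78,000 × 0.0046875 / (1 − (1+0.0046875)^−120) = $851.34.
Option 2: at 5.00% the monthly rate is 0.0041667, so the payment is 78,000 × 0.0041667 / (1 − 1.0041667^−120) = $827.31.
Monthly savings = $851.34 − $827.31 = $24.03.
Break-even = $1,625.00 / $24.03 = 67.62 → 68 months.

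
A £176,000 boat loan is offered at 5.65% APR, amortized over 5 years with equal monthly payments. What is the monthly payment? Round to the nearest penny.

At 5.65% the monthly rate is 0.0047083, so the payment is 176,000 × 0.0047083 / (1 − 1.0047083^−60) = £3,374.00.

£3,374.00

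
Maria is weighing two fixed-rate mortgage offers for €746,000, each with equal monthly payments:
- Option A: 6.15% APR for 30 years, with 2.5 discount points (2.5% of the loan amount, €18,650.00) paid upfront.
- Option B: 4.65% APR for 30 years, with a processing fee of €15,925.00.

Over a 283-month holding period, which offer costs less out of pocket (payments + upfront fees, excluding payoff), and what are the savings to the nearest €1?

Option A: monthly rate = 6.15%/12 = 0.0051250; payment = 746,000 × 0.0051250 / (1 − (1+0.0051250)^−360) = €4,544.84.
Option B: monthly rate = 4.65%/12 = 0.0038750; payment = 746,000 × 0.0038750 / (1 − (1+0.0038750)^−360) = €3,846.65.
Over 283 months: Option A costs 283 × €4,544.84 + €18,650.00 = €1,304,839.72; Option B costs 283 × €3,846.65 + €15,925.00 = €1,104,526.95.
Option B is cheaper by €1,304,839.72 − €1,104,526.95 = €200,312.77.

Option B by €200,313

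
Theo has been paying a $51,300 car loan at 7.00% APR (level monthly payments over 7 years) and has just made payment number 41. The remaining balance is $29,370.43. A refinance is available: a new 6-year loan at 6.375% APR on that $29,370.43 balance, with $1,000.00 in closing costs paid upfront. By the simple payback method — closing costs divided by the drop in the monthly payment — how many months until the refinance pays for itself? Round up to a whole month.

4 months

Current payment = 51,300 × 7%/12 / (1 − (1+0.0058333)^−84) = $774.25.
Refinanced payment = 29,370.43 × 0.0053125 / (1 − (1+0.0053125)^−72) = $491.97.
Monthly savings = $774.25 − $491.97 = $282.28.
Break-even = $1,000.00 / $282.28 = 3.54 → 4 months.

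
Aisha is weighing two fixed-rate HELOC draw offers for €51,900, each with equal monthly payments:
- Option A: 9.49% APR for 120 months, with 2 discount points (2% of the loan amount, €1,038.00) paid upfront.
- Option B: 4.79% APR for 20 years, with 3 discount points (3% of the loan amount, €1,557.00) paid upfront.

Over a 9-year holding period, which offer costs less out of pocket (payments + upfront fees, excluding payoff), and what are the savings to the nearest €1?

Option B by €35,636

Option A: monthly rate = 9.49%/12 = 0.0079083; payment = 51,900 × 0.0079083 / (1 − (1+0.0079083)^−120) = €671.29.
Option B: monthly rate = 4.79%/12 = 0.0039917; payment = 51,900 × 0.0039917 / (1 − (1+0.0039917)^−240) = €336.52.
Over 108 months: Option A costs 108 × €671.29 + €1,038.00 = €73,537.32; Option B costs 108 × €336.52 + €1,557.00 = €37,901.16.
Option B is cheaper by €73,537.32 − €37,901.16 = €35,636.16.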